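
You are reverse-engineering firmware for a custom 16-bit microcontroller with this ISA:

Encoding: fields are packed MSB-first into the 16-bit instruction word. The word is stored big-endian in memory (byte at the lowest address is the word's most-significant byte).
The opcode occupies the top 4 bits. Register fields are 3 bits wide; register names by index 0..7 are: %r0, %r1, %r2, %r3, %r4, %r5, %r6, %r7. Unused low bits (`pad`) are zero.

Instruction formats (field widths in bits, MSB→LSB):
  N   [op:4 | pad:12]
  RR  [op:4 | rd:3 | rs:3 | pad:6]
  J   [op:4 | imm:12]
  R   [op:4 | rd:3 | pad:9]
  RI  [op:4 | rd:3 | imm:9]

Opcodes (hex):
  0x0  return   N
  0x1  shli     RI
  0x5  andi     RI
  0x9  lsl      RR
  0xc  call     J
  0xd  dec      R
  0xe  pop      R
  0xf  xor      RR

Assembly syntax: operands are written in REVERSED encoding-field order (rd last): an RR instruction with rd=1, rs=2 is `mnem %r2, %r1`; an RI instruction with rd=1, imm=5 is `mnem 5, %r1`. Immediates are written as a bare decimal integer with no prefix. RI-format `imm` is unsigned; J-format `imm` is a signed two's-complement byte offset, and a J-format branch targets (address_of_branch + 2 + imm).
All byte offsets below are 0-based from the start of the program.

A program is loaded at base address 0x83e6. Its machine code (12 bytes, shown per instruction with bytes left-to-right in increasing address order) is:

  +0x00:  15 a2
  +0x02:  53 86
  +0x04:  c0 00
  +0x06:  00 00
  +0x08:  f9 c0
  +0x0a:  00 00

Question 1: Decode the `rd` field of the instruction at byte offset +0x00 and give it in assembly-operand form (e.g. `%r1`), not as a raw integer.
%r2

+0x00: 15 a2 ⇒ word 0x15a2 (big)
  opcode bits[15:12]=0x1: shli/RI
  rd: (w>>9)&0x7=0x2 → %r2
  imm: (w>>0)&0x1ff=0x1a2 → 418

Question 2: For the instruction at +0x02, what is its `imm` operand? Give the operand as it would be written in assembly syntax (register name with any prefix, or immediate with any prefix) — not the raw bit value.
390

+0x02: 53 86 ⇒ word 0x5386 (big)
  opcode bits[15:12]=0x5: andi/RI
  [11:9] rd=1 = %r1
  [8:0] imm=390 = 390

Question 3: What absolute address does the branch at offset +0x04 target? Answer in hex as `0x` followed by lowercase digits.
[04] c0 00 → 0xc000
  opcode bits[15:12]=0xc: call/J
  [11:0] imm=0 = 0
  target = base 0x83e6 + off 0x04 + 2 + imm 0 = 0x83ec

0x83ec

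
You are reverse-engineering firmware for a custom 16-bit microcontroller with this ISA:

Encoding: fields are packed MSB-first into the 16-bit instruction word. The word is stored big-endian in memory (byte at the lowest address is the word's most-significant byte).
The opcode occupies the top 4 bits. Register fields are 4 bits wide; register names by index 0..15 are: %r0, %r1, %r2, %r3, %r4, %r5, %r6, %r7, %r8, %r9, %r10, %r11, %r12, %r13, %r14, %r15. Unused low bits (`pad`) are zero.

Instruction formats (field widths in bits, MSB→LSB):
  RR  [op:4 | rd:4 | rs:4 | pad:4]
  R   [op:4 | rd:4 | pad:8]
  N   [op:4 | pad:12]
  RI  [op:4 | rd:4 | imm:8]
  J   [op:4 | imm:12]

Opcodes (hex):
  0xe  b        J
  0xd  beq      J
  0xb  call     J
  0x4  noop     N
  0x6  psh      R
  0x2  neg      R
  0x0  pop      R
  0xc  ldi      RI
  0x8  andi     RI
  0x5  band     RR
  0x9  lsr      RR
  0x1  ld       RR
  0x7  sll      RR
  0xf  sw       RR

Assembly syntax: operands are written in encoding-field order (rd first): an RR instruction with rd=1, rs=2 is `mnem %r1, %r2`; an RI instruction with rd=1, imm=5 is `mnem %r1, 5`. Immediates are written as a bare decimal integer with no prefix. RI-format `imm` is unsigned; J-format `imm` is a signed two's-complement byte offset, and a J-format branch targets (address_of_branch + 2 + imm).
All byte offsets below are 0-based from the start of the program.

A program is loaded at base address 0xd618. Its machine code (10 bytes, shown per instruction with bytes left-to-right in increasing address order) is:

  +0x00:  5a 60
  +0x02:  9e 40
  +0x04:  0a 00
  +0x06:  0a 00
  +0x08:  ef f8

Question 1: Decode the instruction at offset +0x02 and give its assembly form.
[02] 9e 40 → 0x9e40
  op=0x9e40>>12=0x9 ⇒ lsr (RR)
  rd@[11:8]=0xe ⇒ %r14
  rs@[7:4]=0x4 ⇒ %r4

lsr %r14, %r4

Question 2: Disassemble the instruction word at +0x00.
+0x00: 5a 60 ⇒ word 0x5a60 (big)
  opcode bits[15:12]=0x5: band/RR
  rd@[11:8]=0xa ⇒ %r10
  rs@[7:4]=0x6 ⇒ %r6

band %r10, %r6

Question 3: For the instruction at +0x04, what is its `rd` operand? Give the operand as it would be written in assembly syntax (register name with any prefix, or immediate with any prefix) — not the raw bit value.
off 0x04: read 0a 00 as big → 0x0a00
  op=0x0a00>>12=0x0 ⇒ pop (R)
  rd@[11:8]=0xa ⇒ %r10

%r10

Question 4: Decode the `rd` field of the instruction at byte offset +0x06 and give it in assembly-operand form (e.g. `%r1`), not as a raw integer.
%r10

@+06  big-endian(0a 00) = 0x0a00
  top 4b → 0x0 → pop [R]
  rd: (w>>8)&0xf=0xa → %r10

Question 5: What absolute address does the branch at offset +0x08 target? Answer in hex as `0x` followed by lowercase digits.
0xd61a

[08] ef f8 → 0xeff8
  top 4b → 0xe → b [J]
  imm: (w>>0)&0xfff=0xff8 (s12→-8) → -8
  target = base 0xd618 + off 0x08 + 2 + imm -8 = 0xd61a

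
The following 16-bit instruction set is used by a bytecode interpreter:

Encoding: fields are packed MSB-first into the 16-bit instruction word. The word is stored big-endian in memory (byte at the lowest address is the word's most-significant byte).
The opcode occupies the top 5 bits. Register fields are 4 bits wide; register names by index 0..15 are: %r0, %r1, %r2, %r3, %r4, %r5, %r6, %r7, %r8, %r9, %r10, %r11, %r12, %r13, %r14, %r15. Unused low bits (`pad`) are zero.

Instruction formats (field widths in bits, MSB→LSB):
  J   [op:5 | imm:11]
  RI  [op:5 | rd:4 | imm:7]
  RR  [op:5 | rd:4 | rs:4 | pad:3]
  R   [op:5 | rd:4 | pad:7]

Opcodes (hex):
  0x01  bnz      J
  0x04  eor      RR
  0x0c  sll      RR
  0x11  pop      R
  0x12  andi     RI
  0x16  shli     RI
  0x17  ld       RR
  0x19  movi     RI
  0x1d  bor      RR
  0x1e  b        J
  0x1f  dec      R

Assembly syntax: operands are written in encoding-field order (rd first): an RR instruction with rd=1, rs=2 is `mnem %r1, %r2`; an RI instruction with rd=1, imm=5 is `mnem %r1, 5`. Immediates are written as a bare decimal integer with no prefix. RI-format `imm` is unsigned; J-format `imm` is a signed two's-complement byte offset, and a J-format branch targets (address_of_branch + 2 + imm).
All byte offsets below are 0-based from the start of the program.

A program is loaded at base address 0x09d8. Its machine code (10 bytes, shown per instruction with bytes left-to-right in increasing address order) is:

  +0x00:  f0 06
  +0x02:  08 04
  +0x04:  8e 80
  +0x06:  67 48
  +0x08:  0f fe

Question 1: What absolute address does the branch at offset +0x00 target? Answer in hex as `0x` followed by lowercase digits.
+0x00: f0 06 ⇒ word 0xf006 (big)
  op=0xf006>>11=0x1e ⇒ b (J)
  imm@[10:0]=0x6 ⇒ 6
  target = base 0x09d8 + off 0x00 + 2 + imm 6 = 0x09e0

0x09e0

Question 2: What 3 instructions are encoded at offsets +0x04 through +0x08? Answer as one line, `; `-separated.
off 0x04: read 8e 80 as big → 0x8e80
  opcode bits[15:11]=0x11: pop/R
  rd@[10:7]=0xd ⇒ %r13
off 0x06: read 67 48 as big → 0x6748
  opcode bits[15:11]=0xc: sll/RR
  rd@[10:7]=0xe ⇒ %r14
  rs@[6:3]=0x9 ⇒ %r9
off 0x08: read 0f fe as big → 0x0ffe
  opcode bits[15:11]=0x1: bnz/J
  imm@[10:0]=0x7fe (s11→-2) ⇒ -2

pop %r13; sll %r14, %r9; bnz -2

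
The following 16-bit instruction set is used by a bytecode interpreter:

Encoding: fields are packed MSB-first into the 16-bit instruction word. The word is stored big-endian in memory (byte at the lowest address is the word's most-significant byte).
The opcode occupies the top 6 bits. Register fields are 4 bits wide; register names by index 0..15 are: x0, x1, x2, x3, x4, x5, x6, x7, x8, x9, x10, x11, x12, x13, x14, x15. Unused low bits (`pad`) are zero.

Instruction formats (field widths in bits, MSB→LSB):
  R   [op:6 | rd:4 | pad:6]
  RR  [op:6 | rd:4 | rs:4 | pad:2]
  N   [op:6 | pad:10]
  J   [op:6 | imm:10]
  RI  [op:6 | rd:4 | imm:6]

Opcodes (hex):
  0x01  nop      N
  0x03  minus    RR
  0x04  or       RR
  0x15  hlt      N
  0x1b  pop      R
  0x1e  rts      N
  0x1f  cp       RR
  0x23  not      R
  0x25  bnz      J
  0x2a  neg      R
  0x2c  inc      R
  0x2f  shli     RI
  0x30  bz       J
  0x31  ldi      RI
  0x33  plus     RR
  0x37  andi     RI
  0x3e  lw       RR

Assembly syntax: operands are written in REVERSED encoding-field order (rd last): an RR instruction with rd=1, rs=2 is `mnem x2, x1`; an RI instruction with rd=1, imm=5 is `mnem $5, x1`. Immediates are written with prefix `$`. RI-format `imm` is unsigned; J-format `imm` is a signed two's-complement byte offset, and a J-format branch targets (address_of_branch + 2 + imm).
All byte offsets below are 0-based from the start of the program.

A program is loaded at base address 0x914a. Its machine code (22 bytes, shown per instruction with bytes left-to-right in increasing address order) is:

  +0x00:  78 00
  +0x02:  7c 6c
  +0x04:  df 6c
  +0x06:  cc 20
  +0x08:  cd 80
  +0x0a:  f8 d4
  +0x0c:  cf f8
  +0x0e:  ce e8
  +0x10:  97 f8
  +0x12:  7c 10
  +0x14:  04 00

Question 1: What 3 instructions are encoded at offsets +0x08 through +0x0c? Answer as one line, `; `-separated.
off 0x08: read cd 80 as big → 0xcd80
  top 6b → 0x33 → plus [RR]
  rd@[9:6]=0x6 ⇒ x6
  rs@[5:2]=0x0 ⇒ x0
off 0x0a: read f8 d4 as big → 0xf8d4
  top 6b → 0x3e → lw [RR]
  rd@[9:6]=0x3 ⇒ x3
  rs@[5:2]=0x5 ⇒ x5
off 0x0c: read cf f8 as big → 0xcff8
  top 6b → 0x33 → plus [RR]
  rd@[9:6]=0xf ⇒ x15
  rs@[5:2]=0xe ⇒ x14

plus x0, x6; lw x5, x3; plus x14, x15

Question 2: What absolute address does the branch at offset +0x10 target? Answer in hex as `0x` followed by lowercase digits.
[10] 97 f8 → 0x97f8
  top 6b → 0x25 → bnz [J]
  imm@[9:0]=0x3f8 (s10→-8) ⇒ $-8
  target = base 0x914a + off 0x10 + 2 + imm -8 = 0x9154

0x9154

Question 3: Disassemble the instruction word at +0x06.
plus x8, x0

+0x06: cc 20 ⇒ word 0xcc20 (big)
  top 6b → 0x33 → plus [RR]
  [9:6] rd=0 = x0
  [5:2] rs=8 = x8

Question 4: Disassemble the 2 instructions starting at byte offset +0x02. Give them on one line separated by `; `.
cp x11, x1; andi $44, x13

@+02  big-endian(7c 6c) = 0x7c6c
  top 6b → 0x1f → cp [RR]
  rd: (w>>6)&0xf=0x1 → x1
  rs: (w>>2)&0xf=0xb → x11
@+04  big-endian(df 6c) = 0xdf6c
  top 6b → 0x37 → andi [RI]
  rd: (w>>6)&0xf=0xd → x13
  imm: (w>>0)&0x3f=0x2c → $44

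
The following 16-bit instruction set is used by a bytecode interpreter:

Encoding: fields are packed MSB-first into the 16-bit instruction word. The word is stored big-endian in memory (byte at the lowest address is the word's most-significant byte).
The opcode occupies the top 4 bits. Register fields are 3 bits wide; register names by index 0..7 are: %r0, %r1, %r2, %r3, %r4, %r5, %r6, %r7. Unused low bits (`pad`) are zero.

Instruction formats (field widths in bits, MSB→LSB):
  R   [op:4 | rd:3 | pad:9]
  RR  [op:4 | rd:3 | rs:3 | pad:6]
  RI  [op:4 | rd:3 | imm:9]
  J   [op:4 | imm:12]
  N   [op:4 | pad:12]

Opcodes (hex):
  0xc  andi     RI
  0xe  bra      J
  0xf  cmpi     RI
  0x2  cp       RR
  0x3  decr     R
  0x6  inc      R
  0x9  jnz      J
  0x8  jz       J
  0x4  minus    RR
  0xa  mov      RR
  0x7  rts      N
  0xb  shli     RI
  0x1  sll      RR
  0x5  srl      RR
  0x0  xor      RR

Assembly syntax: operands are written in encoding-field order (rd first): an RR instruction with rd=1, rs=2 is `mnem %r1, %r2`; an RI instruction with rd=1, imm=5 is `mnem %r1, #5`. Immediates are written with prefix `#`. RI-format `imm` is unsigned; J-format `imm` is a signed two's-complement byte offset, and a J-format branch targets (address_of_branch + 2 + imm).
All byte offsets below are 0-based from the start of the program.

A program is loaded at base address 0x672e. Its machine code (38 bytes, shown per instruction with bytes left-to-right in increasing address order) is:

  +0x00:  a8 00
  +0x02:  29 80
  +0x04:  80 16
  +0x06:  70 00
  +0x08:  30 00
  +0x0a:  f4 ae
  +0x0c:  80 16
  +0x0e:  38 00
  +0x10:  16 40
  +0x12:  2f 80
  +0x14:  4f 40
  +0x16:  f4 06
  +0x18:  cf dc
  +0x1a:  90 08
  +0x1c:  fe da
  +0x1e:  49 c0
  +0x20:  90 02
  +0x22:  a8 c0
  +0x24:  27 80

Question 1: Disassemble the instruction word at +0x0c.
jz #22

@+0c  big-endian(80 16) = 0x8016
  op=0x8016>>12=0x8 ⇒ jz (J)
  imm: (w>>0)&0xfff=0x16 → #22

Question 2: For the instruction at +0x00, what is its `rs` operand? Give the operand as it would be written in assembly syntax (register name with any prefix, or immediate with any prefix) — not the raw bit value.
[00] a8 00 → 0xa800
  op=0xa800>>12=0xa ⇒ mov (RR)
  [11:9] rd=4 = %r4
  [8:6] rs=0 = %r0

%r0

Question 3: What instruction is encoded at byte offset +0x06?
rts

@+06  big-endian(70 00) = 0x7000
  opcode bits[15:12]=0x7: rts/N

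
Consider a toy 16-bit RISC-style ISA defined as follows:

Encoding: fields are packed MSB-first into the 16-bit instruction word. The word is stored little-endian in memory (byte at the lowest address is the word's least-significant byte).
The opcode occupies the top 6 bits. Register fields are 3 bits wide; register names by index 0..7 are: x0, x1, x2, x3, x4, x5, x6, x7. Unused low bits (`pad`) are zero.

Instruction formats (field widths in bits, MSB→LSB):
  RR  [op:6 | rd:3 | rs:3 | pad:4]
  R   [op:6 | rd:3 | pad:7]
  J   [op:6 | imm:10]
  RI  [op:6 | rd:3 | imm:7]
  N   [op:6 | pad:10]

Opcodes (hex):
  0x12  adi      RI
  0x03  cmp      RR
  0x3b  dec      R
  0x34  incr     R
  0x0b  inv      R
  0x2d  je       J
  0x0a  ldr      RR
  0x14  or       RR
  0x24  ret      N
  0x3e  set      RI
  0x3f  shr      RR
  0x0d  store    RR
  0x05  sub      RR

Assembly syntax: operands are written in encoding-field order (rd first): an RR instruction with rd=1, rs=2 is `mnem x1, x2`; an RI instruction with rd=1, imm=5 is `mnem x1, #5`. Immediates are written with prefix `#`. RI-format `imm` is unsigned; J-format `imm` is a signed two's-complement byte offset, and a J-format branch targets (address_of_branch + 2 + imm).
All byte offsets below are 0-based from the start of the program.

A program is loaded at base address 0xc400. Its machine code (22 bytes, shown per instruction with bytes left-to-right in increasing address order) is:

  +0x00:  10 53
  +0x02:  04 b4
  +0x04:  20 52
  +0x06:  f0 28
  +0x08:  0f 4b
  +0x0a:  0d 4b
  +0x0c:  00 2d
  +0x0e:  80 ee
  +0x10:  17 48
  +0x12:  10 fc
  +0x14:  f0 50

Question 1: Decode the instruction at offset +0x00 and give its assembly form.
or x6, x1

@+00  little-endian(10 53) = 0x5310
  op=0x5310>>10=0x14 ⇒ or (RR)
  rd: (w>>7)&0x7=0x6 → x6
  rs: (w>>4)&0x7=0x1 → x1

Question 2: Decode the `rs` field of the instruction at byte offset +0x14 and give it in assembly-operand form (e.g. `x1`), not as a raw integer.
[14] f0 50 → 0x50f0
  opcode bits[15:10]=0x14: or/RR
  rd@[9:7]=0x1 ⇒ x1
  rs@[6:4]=0x7 ⇒ x7

x7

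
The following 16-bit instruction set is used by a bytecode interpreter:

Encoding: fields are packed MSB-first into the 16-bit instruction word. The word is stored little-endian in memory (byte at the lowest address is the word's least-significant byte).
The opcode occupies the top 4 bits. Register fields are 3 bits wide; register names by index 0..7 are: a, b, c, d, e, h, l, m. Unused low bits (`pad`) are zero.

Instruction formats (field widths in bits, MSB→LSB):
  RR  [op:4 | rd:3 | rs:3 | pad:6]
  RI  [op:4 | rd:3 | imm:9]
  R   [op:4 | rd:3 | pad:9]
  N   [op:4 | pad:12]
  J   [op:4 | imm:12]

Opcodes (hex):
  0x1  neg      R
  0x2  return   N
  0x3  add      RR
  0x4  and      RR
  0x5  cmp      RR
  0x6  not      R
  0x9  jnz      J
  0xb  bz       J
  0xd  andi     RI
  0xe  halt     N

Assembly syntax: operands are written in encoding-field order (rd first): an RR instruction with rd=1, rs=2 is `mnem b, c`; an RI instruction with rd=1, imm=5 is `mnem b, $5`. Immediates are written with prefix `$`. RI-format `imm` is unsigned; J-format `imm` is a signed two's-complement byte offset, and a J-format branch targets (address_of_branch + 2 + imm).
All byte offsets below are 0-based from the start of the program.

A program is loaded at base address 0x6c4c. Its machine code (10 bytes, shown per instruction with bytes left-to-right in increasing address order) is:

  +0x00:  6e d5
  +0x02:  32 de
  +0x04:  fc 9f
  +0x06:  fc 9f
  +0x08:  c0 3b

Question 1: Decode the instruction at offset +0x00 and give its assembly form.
[00] 6e d5 → 0xd56e
  top 4b → 0xd → andi [RI]
  rd@[11:9]=0x2 ⇒ c
  imm@[8:0]=0x16e ⇒ $366

andi c, $366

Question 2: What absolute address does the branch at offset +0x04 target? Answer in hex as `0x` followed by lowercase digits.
off 0x04: read fc 9f as little → 0x9ffc
  op=0x9ffc>>12=0x9 ⇒ jnz (J)
  imm: (w>>0)&0xfff=0xffc (s12→-4) → $-4
  target = base 0x6c4c + off 0x04 + 2 + imm -4 = 0x6c4e

0x6c4e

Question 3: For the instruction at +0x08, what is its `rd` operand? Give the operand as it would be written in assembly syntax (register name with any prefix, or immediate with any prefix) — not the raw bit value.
@+08  little-endian(c0 3b) = 0x3bc0
  top 4b → 0x3 → add [RR]
  [11:9] rd=5 = h
  [8:6] rs=7 = m

h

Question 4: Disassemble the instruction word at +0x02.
+0x02: 32 de ⇒ word 0xde32 (little)
  top 4b → 0xd → andi [RI]
  rd@[11:9]=0x7 ⇒ m
  imm@[8:0]=0x32 ⇒ $50

andi m, $50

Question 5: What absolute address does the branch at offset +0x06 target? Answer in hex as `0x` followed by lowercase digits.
off 0x06: read fc 9f as little → 0x9ffc
  top 4b → 0x9 → jnz [J]
  imm: (w>>0)&0xfff=0xffc (s12→-4) → $-4
  target = base 0x6c4c + off 0x06 + 2 + imm -4 = 0x6c50

0x6c50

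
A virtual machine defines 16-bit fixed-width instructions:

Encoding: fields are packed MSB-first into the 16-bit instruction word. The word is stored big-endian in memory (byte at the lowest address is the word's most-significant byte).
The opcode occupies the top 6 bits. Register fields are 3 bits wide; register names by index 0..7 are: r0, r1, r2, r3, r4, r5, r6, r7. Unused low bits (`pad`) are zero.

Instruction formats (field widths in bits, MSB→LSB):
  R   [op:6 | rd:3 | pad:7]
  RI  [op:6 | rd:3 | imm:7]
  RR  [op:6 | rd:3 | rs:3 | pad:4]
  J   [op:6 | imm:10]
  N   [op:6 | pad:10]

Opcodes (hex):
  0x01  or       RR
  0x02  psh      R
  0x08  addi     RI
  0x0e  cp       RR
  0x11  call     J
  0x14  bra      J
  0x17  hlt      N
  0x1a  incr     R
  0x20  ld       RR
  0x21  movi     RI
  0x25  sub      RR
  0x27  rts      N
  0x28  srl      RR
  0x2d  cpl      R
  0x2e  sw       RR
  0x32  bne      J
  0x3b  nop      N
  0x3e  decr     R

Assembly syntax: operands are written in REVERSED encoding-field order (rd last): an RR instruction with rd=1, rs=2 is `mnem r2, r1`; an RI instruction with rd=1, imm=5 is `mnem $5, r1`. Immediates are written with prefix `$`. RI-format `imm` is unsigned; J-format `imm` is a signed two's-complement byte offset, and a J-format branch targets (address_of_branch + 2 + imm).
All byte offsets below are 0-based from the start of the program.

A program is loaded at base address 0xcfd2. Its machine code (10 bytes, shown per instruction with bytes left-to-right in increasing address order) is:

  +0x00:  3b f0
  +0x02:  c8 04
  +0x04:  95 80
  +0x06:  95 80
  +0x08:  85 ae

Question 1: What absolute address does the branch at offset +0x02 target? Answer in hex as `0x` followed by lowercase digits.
0xcfda

@+02  big-endian(c8 04) = 0xc804
  opcode bits[15:10]=0x32: bne/J
  imm: (w>>0)&0x3ff=0x4 → $4
  target = base 0xcfd2 + off 0x02 + 2 + imm 4 = 0xcfda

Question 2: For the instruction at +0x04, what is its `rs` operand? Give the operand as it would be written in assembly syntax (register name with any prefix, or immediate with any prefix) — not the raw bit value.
+0x04: 95 80 ⇒ word 0x9580 (big)
  top 6b → 0x25 → sub [RR]
  rd@[9:7]=0x3 ⇒ r3
  rs@[6:4]=0x0 ⇒ r0

r0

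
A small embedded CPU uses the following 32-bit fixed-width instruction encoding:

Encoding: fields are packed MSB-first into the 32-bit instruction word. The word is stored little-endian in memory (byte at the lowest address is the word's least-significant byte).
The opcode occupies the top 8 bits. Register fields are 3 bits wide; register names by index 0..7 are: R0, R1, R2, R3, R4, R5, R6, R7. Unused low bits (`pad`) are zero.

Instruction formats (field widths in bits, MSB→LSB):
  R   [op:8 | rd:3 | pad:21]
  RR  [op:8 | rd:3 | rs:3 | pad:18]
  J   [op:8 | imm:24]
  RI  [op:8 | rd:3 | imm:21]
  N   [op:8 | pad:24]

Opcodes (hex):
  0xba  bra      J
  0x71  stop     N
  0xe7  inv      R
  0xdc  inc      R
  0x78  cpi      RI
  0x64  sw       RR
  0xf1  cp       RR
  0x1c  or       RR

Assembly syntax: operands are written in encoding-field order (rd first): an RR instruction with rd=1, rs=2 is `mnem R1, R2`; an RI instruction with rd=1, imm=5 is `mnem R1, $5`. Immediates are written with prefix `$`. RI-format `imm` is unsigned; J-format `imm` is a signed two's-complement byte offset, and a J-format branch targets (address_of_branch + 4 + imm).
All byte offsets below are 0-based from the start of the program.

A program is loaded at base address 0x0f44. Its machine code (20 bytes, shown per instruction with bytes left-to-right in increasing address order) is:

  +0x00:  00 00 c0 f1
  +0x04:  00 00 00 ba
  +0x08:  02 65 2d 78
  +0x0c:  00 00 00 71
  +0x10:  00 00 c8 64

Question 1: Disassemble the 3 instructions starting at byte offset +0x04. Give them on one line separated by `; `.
bra $0; cpi R1, $877826; stop

[04] 00 00 00 ba → 0xba000000
  op=0xba000000>>24=0xba ⇒ bra (J)
  [23:0] imm=0 = $0
[08] 02 65 2d 78 → 0x782d6502
  op=0x782d6502>>24=0x78 ⇒ cpi (RI)
  [23:21] rd=1 = R1
  [20:0] imm=877826 = $877826
[0c] 00 00 00 71 → 0x71000000
  op=0x71000000>>24=0x71 ⇒ stop (N)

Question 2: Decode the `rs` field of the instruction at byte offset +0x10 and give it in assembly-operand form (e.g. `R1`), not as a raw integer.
+0x10: 00 00 c8 64 ⇒ word 0x64c80000 (little)
  opcode bits[31:24]=0x64: sw/RR
  rd@[23:21]=0x6 ⇒ R6
  rs@[20:18]=0x2 ⇒ R2

R2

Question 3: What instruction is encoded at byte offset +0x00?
cp R6, R0

+0x00: 00 00 c0 f1 ⇒ word 0xf1c00000 (little)
  op=0xf1c00000>>24=0xf1 ⇒ cp (RR)
  rd: (w>>21)&0x7=0x6 → R6
  rs: (w>>18)&0x7=0x0 → R0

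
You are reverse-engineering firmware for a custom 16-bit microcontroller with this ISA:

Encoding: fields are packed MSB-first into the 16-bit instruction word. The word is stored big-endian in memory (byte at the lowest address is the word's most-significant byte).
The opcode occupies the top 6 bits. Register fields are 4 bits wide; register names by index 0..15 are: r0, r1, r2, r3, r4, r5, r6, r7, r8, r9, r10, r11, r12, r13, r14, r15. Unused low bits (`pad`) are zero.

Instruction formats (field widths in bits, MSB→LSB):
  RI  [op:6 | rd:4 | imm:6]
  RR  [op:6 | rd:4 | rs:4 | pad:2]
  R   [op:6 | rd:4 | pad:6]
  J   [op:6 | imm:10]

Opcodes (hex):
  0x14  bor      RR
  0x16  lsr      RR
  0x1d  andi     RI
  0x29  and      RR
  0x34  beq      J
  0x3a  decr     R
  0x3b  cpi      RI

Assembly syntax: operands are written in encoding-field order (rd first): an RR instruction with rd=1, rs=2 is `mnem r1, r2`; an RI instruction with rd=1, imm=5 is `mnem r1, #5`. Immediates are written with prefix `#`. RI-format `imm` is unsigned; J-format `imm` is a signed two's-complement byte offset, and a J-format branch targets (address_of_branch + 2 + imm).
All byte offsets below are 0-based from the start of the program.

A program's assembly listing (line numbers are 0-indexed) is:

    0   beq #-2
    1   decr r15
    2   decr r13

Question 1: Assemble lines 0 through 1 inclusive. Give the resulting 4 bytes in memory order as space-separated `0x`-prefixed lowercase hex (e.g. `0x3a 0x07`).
0. beq fields op=0x34:6|imm=-2:10 → word d3feh → d3 fe
1. decr fields op=0x3a:6|rd=15:4|pad=0:6 → word ebc0h → eb c0

0xd3 0xfe 0xeb 0xc0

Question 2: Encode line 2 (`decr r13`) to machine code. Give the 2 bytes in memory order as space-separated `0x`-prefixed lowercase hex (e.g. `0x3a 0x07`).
line 2 (decr): pack op=0x3a:6|rd=13:4|pad=0:6 = 0xeb40; big→ eb 40

0xeb 0x40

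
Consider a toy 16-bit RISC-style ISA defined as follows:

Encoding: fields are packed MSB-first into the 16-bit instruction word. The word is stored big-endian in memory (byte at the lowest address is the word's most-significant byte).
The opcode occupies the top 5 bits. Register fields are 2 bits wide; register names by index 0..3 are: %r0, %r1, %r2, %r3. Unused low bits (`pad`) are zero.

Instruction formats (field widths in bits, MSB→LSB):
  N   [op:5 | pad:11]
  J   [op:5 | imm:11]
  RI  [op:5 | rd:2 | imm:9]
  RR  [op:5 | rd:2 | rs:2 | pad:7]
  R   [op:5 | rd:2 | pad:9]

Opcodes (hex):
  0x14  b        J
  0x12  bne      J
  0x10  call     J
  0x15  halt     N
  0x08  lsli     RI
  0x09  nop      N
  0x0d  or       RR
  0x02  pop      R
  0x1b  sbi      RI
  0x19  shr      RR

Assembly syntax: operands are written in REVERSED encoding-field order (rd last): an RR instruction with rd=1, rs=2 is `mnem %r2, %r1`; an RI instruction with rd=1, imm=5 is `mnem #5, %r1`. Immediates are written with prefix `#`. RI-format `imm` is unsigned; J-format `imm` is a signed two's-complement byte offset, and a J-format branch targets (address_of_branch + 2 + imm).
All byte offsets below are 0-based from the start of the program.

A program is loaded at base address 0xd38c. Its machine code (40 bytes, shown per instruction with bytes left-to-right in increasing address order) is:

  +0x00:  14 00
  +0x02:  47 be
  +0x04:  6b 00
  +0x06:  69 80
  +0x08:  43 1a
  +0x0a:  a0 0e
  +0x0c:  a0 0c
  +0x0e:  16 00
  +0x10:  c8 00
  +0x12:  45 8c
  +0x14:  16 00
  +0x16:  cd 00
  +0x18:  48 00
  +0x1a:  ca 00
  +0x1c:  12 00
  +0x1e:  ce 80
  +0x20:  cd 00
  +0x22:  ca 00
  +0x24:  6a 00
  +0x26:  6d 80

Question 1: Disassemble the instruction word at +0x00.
[00] 14 00 → 0x1400
  op=0x1400>>11=0x2 ⇒ pop (R)
  [10:9] rd=2 = %r2

pop %r2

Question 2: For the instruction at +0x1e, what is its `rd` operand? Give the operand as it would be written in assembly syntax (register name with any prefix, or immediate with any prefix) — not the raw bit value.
%r3

@+1e  big-endian(ce 80) = 0xce80
  opcode bits[15:11]=0x19: shr/RR
  rd: (w>>9)&0x3=0x3 → %r3
  rs: (w>>7)&0x3=0x1 → %r1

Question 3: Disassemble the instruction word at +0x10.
shr %r0, %r0

@+10  big-endian(c8 00) = 0xc800
  opcode bits[15:11]=0x19: shr/RR
  rd: (w>>9)&0x3=0x0 → %r0
  rs: (w>>7)&0x3=0x0 → %r0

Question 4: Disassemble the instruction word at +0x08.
lsli #282, %r1

[08] 43 1a → 0x431a
  op=0x431a>>11=0x8 ⇒ lsli (RI)
  rd@[10:9]=0x1 ⇒ %r1
  imm@[8:0]=0x11a ⇒ #282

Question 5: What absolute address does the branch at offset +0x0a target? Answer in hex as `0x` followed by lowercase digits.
0xd3a6

off 0x0a: read a0 0e as big → 0xa00e
  top 5b → 0x14 → b [J]
  imm: (w>>0)&0x7ff=0xe → #14
  target = base 0xd38c + off 0x0a + 2 + imm 14 = 0xd3a6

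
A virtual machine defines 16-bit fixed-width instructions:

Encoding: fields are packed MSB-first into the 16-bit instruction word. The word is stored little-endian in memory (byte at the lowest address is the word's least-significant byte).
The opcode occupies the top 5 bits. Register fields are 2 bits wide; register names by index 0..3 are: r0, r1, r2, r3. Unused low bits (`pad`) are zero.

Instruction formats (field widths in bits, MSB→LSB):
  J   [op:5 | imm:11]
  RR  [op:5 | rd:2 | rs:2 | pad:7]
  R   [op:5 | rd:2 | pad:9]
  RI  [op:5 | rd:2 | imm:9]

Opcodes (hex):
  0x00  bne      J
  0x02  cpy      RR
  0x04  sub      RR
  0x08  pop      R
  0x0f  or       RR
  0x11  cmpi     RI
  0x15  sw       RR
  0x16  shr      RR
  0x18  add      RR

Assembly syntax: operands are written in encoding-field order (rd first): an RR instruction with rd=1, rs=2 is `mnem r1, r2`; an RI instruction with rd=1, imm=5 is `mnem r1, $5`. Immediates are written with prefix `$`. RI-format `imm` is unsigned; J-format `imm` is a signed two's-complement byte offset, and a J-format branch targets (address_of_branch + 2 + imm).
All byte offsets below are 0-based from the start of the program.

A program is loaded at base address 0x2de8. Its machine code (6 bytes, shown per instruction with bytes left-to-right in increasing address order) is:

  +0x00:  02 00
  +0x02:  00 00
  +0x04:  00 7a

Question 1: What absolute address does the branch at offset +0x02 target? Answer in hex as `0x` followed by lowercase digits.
0x2dec

+0x02: 00 00 ⇒ word 0x0000 (little)
  top 5b → 0x0 → bne [J]
  imm@[10:0]=0x0 ⇒ $0
  target = base 0x2de8 + off 0x02 + 2 + imm 0 = 0x2dec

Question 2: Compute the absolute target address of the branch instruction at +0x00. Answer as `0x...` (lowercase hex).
0x2dec

[00] 02 00 → 0x0002
  top 5b → 0x0 → bne [J]
  imm@[10:0]=0x2 ⇒ $2
  target = base 0x2de8 + off 0x00 + 2 + imm 2 = 0x2dec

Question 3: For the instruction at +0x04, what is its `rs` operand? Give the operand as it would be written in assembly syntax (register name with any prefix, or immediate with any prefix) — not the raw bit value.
r0

off 0x04: read 00 7a as little → 0x7a00
  top 5b → 0xf → or [RR]
  [10:9] rd=1 = r1
  [8:7] rs=0 = r0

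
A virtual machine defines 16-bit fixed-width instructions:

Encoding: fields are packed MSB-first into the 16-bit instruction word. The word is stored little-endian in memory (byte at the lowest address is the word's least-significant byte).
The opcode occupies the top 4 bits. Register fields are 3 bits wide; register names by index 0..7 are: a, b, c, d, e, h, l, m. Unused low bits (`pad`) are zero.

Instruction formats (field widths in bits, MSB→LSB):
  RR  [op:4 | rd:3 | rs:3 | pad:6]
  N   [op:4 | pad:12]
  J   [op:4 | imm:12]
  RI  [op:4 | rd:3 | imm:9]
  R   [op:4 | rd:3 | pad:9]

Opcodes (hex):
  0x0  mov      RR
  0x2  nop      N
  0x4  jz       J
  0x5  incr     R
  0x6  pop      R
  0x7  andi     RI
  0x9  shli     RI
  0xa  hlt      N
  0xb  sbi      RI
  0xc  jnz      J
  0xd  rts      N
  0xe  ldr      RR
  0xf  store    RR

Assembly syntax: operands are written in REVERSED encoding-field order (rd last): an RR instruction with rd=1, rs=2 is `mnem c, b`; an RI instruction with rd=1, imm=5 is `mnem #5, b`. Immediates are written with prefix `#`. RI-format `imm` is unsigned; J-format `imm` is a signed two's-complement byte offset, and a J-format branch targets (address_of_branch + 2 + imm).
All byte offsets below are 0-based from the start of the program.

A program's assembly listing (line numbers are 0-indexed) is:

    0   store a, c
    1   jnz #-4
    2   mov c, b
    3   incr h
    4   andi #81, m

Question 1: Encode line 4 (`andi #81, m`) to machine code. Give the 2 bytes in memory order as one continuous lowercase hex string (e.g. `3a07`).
517e

line 4 (andi): pack op=0x7:4|rd=7:3|imm=81:9 = 0x7e51; little→ 51 7e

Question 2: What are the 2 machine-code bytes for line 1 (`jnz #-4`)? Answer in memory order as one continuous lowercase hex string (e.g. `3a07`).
fccf

line 1 (jnz): pack op=0xc:4|imm=-4:12 = 0xcffc; little→ fc cf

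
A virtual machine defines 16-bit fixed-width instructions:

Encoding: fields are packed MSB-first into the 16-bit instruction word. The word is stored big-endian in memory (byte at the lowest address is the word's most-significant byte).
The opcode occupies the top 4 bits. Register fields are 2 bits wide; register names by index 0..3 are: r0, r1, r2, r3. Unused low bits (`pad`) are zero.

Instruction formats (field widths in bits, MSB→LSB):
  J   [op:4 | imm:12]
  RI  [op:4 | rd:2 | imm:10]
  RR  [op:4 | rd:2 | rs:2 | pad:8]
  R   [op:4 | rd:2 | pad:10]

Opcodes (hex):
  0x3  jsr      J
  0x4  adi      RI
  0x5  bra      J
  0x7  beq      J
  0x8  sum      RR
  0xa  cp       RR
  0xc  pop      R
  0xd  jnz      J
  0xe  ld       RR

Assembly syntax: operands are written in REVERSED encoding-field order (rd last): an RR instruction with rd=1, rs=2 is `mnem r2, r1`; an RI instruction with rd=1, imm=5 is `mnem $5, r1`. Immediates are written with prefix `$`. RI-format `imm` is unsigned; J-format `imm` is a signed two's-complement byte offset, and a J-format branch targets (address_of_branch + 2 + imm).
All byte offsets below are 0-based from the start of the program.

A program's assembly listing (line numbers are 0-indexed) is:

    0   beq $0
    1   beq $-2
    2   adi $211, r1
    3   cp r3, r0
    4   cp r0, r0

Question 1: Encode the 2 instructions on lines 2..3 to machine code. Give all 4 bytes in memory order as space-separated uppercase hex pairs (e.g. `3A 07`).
line 2 (adi): pack op=0x4:4|rd=1:2|imm=211:10 = 0x44d3; big→ 44 d3
line 3 (cp): pack op=0xa:4|rd=0:2|rs=3:2|pad=0:8 = 0xa300; big→ a3 00

44 D3 A3 00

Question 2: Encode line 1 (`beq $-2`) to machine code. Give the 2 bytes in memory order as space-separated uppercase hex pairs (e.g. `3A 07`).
7F FE

line 1 (beq): pack op=0x7:4|imm=-2:12 = 0x7ffe; big→ 7f fe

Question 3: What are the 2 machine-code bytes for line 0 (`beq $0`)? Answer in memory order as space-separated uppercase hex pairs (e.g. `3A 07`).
line 0 (beq): pack op=0x7:4|imm=0:12 = 0x7000; big→ 70 00

70 00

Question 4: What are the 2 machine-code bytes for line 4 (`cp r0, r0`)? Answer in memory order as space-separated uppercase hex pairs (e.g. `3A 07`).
A0 00

L4: cp op=0xa:4|rd=0:2|rs=0:2|pad=0:8 ⇒ 0xa000 ⇒ big a0 00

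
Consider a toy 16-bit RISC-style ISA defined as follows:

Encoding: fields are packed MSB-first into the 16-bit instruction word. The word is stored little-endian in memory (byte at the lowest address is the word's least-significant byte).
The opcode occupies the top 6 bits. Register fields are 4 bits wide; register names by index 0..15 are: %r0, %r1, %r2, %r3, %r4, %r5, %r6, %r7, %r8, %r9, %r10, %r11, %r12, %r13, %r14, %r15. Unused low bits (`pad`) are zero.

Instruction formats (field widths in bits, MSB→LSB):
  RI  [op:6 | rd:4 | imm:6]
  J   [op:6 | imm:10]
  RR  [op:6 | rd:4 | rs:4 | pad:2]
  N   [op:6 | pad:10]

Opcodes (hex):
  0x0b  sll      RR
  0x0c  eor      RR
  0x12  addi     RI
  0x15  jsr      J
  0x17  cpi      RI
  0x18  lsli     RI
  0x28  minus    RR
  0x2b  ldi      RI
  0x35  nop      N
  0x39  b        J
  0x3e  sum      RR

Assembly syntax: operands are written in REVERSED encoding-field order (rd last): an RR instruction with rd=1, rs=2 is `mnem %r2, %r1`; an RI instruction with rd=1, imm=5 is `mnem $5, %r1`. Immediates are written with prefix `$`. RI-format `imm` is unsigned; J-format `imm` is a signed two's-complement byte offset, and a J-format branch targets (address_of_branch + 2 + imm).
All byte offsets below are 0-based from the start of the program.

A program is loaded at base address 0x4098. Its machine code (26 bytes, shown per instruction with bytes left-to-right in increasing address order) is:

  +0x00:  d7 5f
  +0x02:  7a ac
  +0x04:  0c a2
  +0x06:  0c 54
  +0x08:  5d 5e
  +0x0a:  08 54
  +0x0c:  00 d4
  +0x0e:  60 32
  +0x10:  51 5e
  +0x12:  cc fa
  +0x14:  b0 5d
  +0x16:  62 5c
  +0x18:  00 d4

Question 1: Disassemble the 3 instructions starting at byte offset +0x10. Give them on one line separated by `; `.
cpi $17, %r9; sum %r3, %r11; cpi $48, %r6

@+10  little-endian(51 5e) = 0x5e51
  opcode bits[15:10]=0x17: cpi/RI
  rd: (w>>6)&0xf=0x9 → %r9
  imm: (w>>0)&0x3f=0x11 → $17
@+12  little-endian(cc fa) = 0xfacc
  opcode bits[15:10]=0x3e: sum/RR
  rd: (w>>6)&0xf=0xb → %r11
  rs: (w>>2)&0xf=0x3 → %r3
@+14  little-endian(b0 5d) = 0x5db0
  opcode bits[15:10]=0x17: cpi/RI
  rd: (w>>6)&0xf=0x6 → %r6
  imm: (w>>0)&0x3f=0x30 → $48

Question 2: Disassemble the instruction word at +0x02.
[02] 7a ac → 0xac7a
  top 6b → 0x2b → ldi [RI]
  rd@[9:6]=0x1 ⇒ %r1
  imm@[5:0]=0x3a ⇒ $58

ldi $58, %r1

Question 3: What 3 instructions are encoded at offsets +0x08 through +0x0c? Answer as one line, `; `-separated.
cpi $29, %r9; jsr $8; nop

@+08  little-endian(5d 5e) = 0x5e5d
  opcode bits[15:10]=0x17: cpi/RI
  rd: (w>>6)&0xf=0x9 → %r9
  imm: (w>>0)&0x3f=0x1d → $29
@+0a  little-endian(08 54) = 0x5408
  opcode bits[15:10]=0x15: jsr/J
  imm: (w>>0)&0x3ff=0x8 → $8
@+0c  little-endian(00 d4) = 0xd400
  opcode bits[15:10]=0x35: nop/N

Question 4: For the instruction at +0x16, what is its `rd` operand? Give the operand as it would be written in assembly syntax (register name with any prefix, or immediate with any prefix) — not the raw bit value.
%r1

@+16  little-endian(62 5c) = 0x5c62
  op=0x5c62>>10=0x17 ⇒ cpi (RI)
  [9:6] rd=1 = %r1
  [5:0] imm=34 = $34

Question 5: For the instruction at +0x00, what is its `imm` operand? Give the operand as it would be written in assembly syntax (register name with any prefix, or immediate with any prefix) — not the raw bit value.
@+00  little-endian(d7 5f) = 0x5fd7
  top 6b → 0x17 → cpi [RI]
  [9:6] rd=15 = %r15
  [5:0] imm=23 = $23

$23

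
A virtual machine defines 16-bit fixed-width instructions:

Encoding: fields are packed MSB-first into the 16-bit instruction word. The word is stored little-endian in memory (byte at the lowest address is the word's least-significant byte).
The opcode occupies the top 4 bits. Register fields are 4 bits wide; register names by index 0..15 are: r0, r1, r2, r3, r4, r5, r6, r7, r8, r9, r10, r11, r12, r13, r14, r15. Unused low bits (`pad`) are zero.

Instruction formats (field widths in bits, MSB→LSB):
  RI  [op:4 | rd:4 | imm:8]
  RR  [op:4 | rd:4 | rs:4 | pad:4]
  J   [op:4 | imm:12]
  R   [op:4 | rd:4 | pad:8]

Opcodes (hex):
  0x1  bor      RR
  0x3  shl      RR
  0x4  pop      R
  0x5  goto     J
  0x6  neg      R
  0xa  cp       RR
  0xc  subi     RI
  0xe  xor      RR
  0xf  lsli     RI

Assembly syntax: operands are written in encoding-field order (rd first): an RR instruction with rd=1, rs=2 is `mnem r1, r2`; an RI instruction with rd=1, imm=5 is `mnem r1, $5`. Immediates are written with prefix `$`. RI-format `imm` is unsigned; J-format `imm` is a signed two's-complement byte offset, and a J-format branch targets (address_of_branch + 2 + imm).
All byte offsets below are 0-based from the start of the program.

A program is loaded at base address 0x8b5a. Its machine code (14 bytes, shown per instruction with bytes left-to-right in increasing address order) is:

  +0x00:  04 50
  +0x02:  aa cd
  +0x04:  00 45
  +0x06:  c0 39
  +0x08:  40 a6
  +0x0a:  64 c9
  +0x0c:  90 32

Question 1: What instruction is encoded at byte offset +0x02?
subi r13, $170

@+02  little-endian(aa cd) = 0xcdaa
  op=0xcdaa>>12=0xc ⇒ subi (RI)
  [11:8] rd=13 = r13
  [7:0] imm=170 = $170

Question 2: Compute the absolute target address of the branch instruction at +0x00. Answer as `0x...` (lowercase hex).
0x8b60

@+00  little-endian(04 50) = 0x5004
  opcode bits[15:12]=0x5: goto/J
  imm: (w>>0)&0xfff=0x4 → $4
  target = base 0x8b5a + off 0x00 + 2 + imm 4 = 0x8b60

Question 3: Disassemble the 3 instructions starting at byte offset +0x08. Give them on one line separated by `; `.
cp r6, r4; subi r9, $100; shl r2, r9

off 0x08: read 40 a6 as little → 0xa640
  op=0xa640>>12=0xa ⇒ cp (RR)
  [11:8] rd=6 = r6
  [7:4] rs=4 = r4
off 0x0a: read 64 c9 as little → 0xc964
  op=0xc964>>12=0xc ⇒ subi (RI)
  [11:8] rd=9 = r9
  [7:0] imm=100 = $100
off 0x0c: read 90 32 as little → 0x3290
  op=0x3290>>12=0x3 ⇒ shl (RR)
  [11:8] rd=2 = r2
  [7:4] rs=9 = r9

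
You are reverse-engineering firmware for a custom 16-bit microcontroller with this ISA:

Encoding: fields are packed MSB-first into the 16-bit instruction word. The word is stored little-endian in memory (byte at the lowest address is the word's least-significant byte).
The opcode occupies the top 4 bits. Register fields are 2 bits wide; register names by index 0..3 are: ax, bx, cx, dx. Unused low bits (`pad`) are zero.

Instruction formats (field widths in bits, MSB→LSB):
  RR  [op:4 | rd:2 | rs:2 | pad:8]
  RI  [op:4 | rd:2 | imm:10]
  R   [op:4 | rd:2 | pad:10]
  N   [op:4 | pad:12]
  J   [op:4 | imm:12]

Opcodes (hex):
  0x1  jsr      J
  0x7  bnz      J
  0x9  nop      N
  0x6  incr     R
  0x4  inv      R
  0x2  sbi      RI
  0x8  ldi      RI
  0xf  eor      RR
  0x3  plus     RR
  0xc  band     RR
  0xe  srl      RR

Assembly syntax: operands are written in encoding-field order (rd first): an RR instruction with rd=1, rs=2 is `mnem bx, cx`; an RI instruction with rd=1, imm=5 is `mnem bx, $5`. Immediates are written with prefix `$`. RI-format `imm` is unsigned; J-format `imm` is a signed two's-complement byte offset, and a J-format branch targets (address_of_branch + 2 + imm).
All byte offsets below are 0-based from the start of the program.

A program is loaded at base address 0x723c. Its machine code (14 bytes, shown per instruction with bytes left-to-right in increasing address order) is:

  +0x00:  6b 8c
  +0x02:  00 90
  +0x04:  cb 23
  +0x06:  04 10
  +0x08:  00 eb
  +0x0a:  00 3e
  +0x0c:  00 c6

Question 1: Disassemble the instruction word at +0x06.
jsr $4

@+06  little-endian(04 10) = 0x1004
  op=0x1004>>12=0x1 ⇒ jsr (J)
  imm@[11:0]=0x4 ⇒ $4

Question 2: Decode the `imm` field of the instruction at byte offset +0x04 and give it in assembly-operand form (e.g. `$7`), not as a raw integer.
off 0x04: read cb 23 as little → 0x23cb
  top 4b → 0x2 → sbi [RI]
  rd@[11:10]=0x0 ⇒ ax
  imm@[9:0]=0x3cb ⇒ $971

$971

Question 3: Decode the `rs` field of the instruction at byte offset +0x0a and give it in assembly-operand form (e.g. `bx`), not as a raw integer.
cx

[0a] 00 3e → 0x3e00
  opcode bits[15:12]=0x3: plus/RR
  [11:10] rd=3 = dx
  [9:8] rs=2 = cx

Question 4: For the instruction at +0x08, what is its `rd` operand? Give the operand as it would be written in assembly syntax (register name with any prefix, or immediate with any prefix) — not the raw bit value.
+0x08: 00 eb ⇒ word 0xeb00 (little)
  op=0xeb00>>12=0xe ⇒ srl (RR)
  [11:10] rd=2 = cx
  [9:8] rs=3 = dx

cx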